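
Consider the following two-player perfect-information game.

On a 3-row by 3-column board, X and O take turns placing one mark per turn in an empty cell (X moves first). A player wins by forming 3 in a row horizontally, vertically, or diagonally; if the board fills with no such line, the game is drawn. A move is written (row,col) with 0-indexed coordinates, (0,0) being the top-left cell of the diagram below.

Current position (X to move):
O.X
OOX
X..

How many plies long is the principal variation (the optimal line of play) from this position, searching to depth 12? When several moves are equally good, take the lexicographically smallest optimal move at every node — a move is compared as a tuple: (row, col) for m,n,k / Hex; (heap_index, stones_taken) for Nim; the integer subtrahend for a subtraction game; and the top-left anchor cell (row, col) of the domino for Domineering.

PV length from [O.X/OOX/X..]: 1 ply

ply 1, X at O.X/OOX/X.. | (0,1)=-1→OXX/OOX/X..; (2,1)=-1→O.X/OOX/XX.; (2,2)=+1→O.X/OOX/X.X*
ply 2: O.X/OOX/X.X is terminal -1 (O); from O.X/OOX/X.. depth 12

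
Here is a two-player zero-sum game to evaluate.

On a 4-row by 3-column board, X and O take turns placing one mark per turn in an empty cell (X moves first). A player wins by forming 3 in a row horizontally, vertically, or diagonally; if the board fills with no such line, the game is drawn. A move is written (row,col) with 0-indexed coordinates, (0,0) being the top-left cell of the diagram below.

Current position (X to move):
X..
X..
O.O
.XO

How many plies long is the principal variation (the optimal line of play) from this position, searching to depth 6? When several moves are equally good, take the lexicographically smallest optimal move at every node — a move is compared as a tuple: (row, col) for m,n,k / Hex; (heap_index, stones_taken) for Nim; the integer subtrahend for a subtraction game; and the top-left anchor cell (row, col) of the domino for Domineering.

PV length from [X../X../O.O/.XO]: 4 plies

ply 1, X at X../X../O.O/.XO | (0,1)=-1→XX./X../O.O/.XO*; (0,2)=-1→X.X/X../O.O/.XO; (1,1)=-1→X../XX./O.O/.XO; (1,2)=-1→X../X.X/O.O/.XO; (2,1)=-1→X../X../OXO/.XO; (3,0)=-1→X../X../O.O/XXO
ply 2, O at XX./X../O.O/.XO | (0,2)=+1→XXO/X../O.O/.XO*; (1,1)=-1→XX./XO./O.O/.XO; (1,2)=+1→XX./X.O/O.O/.XO; (2,1)=+1→XX./X../OOO/.XO; (3,0)=-1→XX./X../O.O/OXO
ply 3, X at XXO/X../O.O/.XO | (1,1)=-1→XXO/XX./O.O/.XO*; (1,2)=-1→XXO/X.X/O.O/.XO; (2,1)=-1→XXO/X../OXO/.XO; (3,0)=-1→XXO/X../O.O/XXO
ply 4, O at XXO/XX./O.O/.XO | (1,2)=+1→XXO/XXO/O.O/.XO*; (2,1)=+1→XXO/XX./OOO/.XO; (3,0)=-1→XXO/XX./O.O/OXO
ply 5: XXO/XXO/O.O/.XO is terminal -1 (X); from X../X../O.O/.XO depth 6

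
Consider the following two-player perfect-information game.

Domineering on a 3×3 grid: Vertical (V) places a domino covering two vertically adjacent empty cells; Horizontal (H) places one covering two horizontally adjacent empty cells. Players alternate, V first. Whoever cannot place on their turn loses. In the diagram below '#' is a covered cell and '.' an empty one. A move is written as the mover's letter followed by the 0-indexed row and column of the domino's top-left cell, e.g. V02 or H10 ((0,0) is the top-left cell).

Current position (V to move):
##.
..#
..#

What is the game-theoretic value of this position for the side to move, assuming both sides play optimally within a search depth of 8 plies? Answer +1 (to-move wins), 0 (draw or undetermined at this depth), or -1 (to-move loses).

ply 1, V at ##./..#/..# | V10=+1→##./#.#/#.#*; V11=+1→##./.##/.##
ply 2: ##./#.#/#.# is terminal -1 (H); from ##./..#/..# depth 8

value(##./..#/..#, V) = +1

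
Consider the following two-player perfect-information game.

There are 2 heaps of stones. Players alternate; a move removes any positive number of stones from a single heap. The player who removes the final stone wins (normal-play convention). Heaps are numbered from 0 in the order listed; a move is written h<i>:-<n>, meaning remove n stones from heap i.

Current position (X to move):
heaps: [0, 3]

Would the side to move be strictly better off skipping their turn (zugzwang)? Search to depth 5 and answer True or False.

ply 1, X at (0,3) | h1:-1=-1→(0,2); h1:-2=-1→(0,1); h1:-3=+1→(0,0)*
ply 2: (0,0) is terminal -1 (O); from (0,3) depth 5
pass branch (O moves first from the same position):
  | ply 1, O at (0,3) | h1:-1=-1→(0,2); h1:-2=-1→(0,1); h1:-3=+1→(0,0)*
  | ply 2: (0,0) is terminal -1 (X); from (0,3) depth 5
X moving scores +1; X passing scores -1

zugzwang((0,3), X) = False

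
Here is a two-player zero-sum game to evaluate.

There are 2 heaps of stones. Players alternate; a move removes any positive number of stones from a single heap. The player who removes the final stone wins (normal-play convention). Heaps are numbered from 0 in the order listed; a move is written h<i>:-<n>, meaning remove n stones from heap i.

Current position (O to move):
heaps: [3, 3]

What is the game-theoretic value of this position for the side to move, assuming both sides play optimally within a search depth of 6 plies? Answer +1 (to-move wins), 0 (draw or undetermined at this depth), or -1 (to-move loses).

[(3,3)] O move#1: h0:-1:-1/(2,3)*, h0:-2:-1/(1,3), h0:-3:-1/(0,3), h1:-1:-1/(3,2), h1:-2:-1/(3,1), h1:-3:-1/(3,0)
[(2,3)] X move#2: h0:-1:-1/(1,3), h0:-2:-1/(0,3), h1:-1:+1/(2,2)*, h1:-2:-1/(2,1), h1:-3:-1/(2,0)
[(2,2)] O move#3: h0:-1:-1/(1,2)*, h0:-2:-1/(0,2), h1:-1:-1/(2,1), h1:-2:-1/(2,0)
[(1,2)] X move#4: h0:-1:-1/(0,2), h1:-1:+1/(1,1)*, h1:-2:-1/(1,0)
[(1,1)] O move#5: h0:-1:-1/(0,1)*, h1:-1:-1/(1,0)
[(0,1)] X move#6: h1:-1:+1/(0,0)*
[(0,0)] end (terminal -1, O#7); searched (3,3) to 6

value((3,3), O) = -1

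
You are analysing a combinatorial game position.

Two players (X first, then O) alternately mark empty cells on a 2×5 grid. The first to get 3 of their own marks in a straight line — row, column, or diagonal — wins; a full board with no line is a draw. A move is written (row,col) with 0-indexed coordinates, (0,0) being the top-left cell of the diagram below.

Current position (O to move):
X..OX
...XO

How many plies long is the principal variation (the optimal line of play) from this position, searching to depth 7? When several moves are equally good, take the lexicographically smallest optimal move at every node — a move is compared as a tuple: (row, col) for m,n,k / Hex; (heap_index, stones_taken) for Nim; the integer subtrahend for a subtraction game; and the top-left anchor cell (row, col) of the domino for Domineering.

[X..OX/...XO] O move#1: (0,1):+0/XO.OX/...XO*, (0,2):+0/X.OOX/...XO, (1,0):+0/X..OX/O..XO, (1,1):+0/X..OX/.O.XO, (1,2):+0/X..OX/..OXO
[XO.OX/...XO] X move#2: (0,2):+0/XOXOX/...XO*, (1,0):-1/XO.OX/X..XO, (1,1):-1/XO.OX/.X.XO, (1,2):-1/XO.OX/..XXO
[XOXOX/...XO] O move#3: (1,0):+0/XOXOX/O..XO*, (1,1):+0/XOXOX/.O.XO, (1,2):+0/XOXOX/..OXO
[XOXOX/O..XO] X move#4: (1,1):+0/XOXOX/OX.XO*, (1,2):+0/XOXOX/O.XXO
[XOXOX/OX.XO] O move#5: (1,2):+0/XOXOX/OXOXO*
[XOXOX/OXOXO] end (terminal +0, X#6); searched X..OX/...XO to 7

PV length from [X..OX/...XO]: 5 plies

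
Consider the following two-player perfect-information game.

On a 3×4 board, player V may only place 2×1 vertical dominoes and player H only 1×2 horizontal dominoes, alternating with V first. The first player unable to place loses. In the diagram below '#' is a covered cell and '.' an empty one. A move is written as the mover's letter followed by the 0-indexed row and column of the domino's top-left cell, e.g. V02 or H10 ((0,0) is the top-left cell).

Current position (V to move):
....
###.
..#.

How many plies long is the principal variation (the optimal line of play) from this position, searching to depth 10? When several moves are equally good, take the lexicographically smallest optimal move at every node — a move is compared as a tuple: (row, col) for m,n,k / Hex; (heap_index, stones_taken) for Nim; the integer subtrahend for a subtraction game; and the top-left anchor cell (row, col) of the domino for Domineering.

[..../###./..#.] V move#1: V03:-1/...#/####/..#.*, V13:-1/..../####/..##
[...#/####/..#.] H move#2: H00:+1/##.#/####/..#.*, H01:+1/.###/####/..#., H20:+1/...#/####/###.
[##.#/####/..#.] end (terminal -1, V#3); searched ..../###./..#. to 10

PV length from [..../###./..#.]: 2 plies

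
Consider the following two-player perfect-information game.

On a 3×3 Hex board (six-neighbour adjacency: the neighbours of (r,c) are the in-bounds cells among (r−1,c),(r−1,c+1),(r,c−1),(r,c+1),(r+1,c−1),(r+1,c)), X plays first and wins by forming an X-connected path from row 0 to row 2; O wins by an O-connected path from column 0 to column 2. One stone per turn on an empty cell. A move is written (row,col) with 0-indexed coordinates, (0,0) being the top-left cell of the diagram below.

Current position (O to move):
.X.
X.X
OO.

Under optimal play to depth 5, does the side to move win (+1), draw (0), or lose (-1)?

value(.X./X.X/OO., O) = +1

ply 1, O at .X./X.X/OO. | (0,0)=-1→OX./X.X/OO.; (0,2)=+1→.XO/X.X/OO.*; (1,1)=+1→.X./XOX/OO.; (2,2)=+1→.X./X.X/OOO
ply 2, X at .XO/X.X/OO. | (0,0)=-1→XXO/X.X/OO.*; (1,1)=-1→.XO/XXX/OO.; (2,2)=-1→.XO/X.X/OOX
ply 3, O at XXO/X.X/OO. | (1,1)=+1→XXO/XOX/OO.*; (2,2)=+1→XXO/X.X/OOO
ply 4: XXO/XOX/OO. is terminal -1 (X); from .X./X.X/OO. depth 5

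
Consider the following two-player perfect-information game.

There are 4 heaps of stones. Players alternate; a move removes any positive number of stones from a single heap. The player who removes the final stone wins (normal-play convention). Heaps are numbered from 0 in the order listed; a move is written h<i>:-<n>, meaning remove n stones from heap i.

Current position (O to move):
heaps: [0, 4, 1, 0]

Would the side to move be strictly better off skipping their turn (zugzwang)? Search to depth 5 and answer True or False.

[(0,4,1,0)] O move#1: h1:-1:-1/(0,3,1,0), h1:-2:-1/(0,2,1,0), h1:-3:+1/(0,1,1,0)*, h1:-4:-1/(0,0,1,0), h2:-1:-1/(0,4,0,0)
[(0,1,1,0)] X move#2: h1:-1:-1/(0,0,1,0)*, h2:-1:-1/(0,1,0,0)
[(0,0,1,0)] O move#3: h2:-1:+1/(0,0,0,0)*
[(0,0,0,0)] end (terminal -1, X#4); searched (0,4,1,0) to 5
suppose O passes — search the same position with X to move:
pass> [(0,4,1,0)] X move#1: h1:-1:-1/(0,3,1,0), h1:-2:-1/(0,2,1,0), h1:-3:+1/(0,1,1,0)*, h1:-4:-1/(0,0,1,0), h2:-1:-1/(0,4,0,0)
pass> [(0,1,1,0)] O move#2: h1:-1:-1/(0,0,1,0)*, h2:-1:-1/(0,1,0,0)
pass> [(0,0,1,0)] X move#3: h2:-1:+1/(0,0,0,0)*
pass> [(0,0,0,0)] end (terminal -1, O#4); searched (0,4,1,0) to 5
for O: play +1, pass -1

zugzwang((0,4,1,0), O) = False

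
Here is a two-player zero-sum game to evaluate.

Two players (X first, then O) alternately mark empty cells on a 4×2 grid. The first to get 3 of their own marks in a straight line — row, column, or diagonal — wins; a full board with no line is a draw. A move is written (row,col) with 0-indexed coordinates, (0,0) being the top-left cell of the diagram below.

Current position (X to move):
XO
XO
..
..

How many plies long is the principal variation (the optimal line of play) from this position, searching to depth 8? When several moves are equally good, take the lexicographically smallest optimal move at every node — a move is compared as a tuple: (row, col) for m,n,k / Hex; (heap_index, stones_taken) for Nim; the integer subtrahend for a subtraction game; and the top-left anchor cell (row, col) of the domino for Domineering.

PV length from [XO/XO/../..]: 1 ply

p1 X@[XO/XO/../..]: (2,0)[XO/XO/X./..]+1* (2,1)[XO/XO/.X/..]+0 (3,0)[XO/XO/../X.]-1 (3,1)[XO/XO/../.X]-1
p2 O@[XO/XO/X./..] terminal -1; root [XO/XO/../..] d8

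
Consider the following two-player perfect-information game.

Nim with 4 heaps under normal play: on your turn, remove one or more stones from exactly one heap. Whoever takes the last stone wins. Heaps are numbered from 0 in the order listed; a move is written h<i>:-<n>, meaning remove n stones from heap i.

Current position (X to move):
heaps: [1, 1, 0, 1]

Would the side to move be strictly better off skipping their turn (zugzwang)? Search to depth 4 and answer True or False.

p1 X@[(1,1,0,1)]: h0:-1[(0,1,0,1)]+1* h1:-1[(1,0,0,1)]+1 h3:-1[(1,1,0,0)]+1
p2 O@[(0,1,0,1)]: h1:-1[(0,0,0,1)]-1* h3:-1[(0,1,0,0)]-1
p3 X@[(0,0,0,1)]: h3:-1[(0,0,0,0)]+1*
p4 O@[(0,0,0,0)] terminal -1; root [(1,1,0,1)] d4
suppose X passes — search the same position with O to move:
pass> p1 O@[(1,1,0,1)]: h0:-1[(0,1,0,1)]+1* h1:-1[(1,0,0,1)]+1 h3:-1[(1,1,0,0)]+1
pass> p2 X@[(0,1,0,1)]: h1:-1[(0,0,0,1)]-1* h3:-1[(0,1,0,0)]-1
pass> p3 O@[(0,0,0,1)]: h3:-1[(0,0,0,0)]+1*
pass> p4 X@[(0,0,0,0)] terminal -1; root [(1,1,0,1)] d4
for X: play +1, pass -1

zugzwang((1,1,0,1), X) = False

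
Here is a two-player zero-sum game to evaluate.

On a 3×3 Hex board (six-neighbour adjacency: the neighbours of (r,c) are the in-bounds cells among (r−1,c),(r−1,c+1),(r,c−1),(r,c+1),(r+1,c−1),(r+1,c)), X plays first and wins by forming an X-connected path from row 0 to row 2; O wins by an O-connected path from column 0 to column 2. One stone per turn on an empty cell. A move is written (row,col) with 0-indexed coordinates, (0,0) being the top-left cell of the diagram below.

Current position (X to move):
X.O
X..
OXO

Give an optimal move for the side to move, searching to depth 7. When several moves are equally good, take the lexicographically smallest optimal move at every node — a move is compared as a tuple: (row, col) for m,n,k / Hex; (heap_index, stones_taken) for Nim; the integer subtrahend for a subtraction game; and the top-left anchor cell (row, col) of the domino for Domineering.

X's best at [X.O/X../OXO]: (1,1)

[X.O/X../OXO] X move#1: (0,1):-1/XXO/X../OXO, (1,1):+1/X.O/XX./OXO*, (1,2):-1/X.O/X.X/OXO
[X.O/XX./OXO] end (terminal -1, O#2); searched X.O/X../OXO to 7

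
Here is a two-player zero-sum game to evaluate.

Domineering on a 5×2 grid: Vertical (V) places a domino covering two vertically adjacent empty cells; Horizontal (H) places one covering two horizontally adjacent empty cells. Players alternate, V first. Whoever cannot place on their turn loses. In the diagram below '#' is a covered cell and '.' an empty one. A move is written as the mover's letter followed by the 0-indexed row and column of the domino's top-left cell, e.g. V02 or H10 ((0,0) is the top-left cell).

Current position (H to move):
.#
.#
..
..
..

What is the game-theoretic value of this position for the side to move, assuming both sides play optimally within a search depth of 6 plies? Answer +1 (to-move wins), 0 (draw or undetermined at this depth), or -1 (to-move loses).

value(.#/.#/../../.., H) = +1

p1 H@[.#/.#/../../..]: H20[.#/.#/##/../..]-1 H30[.#/.#/../##/..]+1* H40[.#/.#/../../##]-1
p2 V@[.#/.#/../##/..]: V00[##/##/../##/..]-1* V10[.#/##/#./##/..]-1
p3 H@[##/##/../##/..]: H20[##/##/##/##/..]+1* H40[##/##/../##/##]+1
p4 V@[##/##/##/##/..] terminal -1; root [.#/.#/../../..] d6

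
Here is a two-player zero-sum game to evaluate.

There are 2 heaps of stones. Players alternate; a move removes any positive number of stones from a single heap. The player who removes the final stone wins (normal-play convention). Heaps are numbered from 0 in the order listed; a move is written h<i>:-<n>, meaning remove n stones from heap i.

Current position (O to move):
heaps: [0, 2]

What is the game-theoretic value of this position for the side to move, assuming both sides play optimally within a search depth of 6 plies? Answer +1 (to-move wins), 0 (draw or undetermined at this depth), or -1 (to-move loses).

p1 O@[(0,2)]: h1:-1[(0,1)]-1 h1:-2[(0,0)]+1*
p2 X@[(0,0)] terminal -1; root [(0,2)] d6

value((0,2), O) = +1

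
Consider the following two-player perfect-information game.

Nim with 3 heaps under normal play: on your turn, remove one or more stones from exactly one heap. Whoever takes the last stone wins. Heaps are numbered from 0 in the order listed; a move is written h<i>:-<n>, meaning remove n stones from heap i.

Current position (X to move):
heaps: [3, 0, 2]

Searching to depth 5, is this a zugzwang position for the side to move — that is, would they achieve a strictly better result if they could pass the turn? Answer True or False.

ply 1, X at (3,0,2) | h0:-1=+1→(2,0,2)*; h0:-2=-1→(1,0,2); h0:-3=-1→(0,0,2); h2:-1=-1→(3,0,1); h2:-2=-1→(3,0,0)
ply 2, O at (2,0,2) | h0:-1=-1→(1,0,2)*; h0:-2=-1→(0,0,2); h2:-1=-1→(2,0,1); h2:-2=-1→(2,0,0)
ply 3, X at (1,0,2) | h0:-1=-1→(0,0,2); h2:-1=+1→(1,0,1)*; h2:-2=-1→(1,0,0)
ply 4, O at (1,0,1) | h0:-1=-1→(0,0,1)*; h2:-1=-1→(1,0,0)
ply 5, X at (0,0,1) | h2:-1=+1→(0,0,0)*
ply 6: (0,0,0) is terminal -1 (O); from (3,0,2) depth 5
suppose X passes — search the same position with O to move:
pass> ply 1, O at (3,0,2) | h0:-1=+1→(2,0,2)*; h0:-2=-1→(1,0,2); h0:-3=-1→(0,0,2); h2:-1=-1→(3,0,1); h2:-2=-1→(3,0,0)
pass> ply 2, X at (2,0,2) | h0:-1=-1→(1,0,2)*; h0:-2=-1→(0,0,2); h2:-1=-1→(2,0,1); h2:-2=-1→(2,0,0)
pass> ply 3, O at (1,0,2) | h0:-1=-1→(0,0,2); h2:-1=+1→(1,0,1)*; h2:-2=-1→(1,0,0)
pass> ply 4, X at (1,0,1) | h0:-1=-1→(0,0,1)*; h2:-1=-1→(1,0,0)
pass> ply 5, O at (0,0,1) | h2:-1=+1→(0,0,0)*
pass> ply 6: (0,0,0) is terminal -1 (X); from (3,0,2) depth 5
for X: play +1, pass -1

zugzwang((3,0,2), X) = False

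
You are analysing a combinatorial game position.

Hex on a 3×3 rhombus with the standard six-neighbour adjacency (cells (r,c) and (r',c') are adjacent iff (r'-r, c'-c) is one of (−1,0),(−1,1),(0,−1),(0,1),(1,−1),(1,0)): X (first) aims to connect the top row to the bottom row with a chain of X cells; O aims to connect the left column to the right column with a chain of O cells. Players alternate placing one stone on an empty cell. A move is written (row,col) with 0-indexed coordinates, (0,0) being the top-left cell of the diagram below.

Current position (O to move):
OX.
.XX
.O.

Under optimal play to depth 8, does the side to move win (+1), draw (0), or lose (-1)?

value(OX./.XX/.O., O) = -1

[OX./.XX/.O.] O move#1: (0,2):-1/OXO/.XX/.O.*, (1,0):-1/OX./OXX/.O., (2,0):-1/OX./.XX/OO., (2,2):-1/OX./.XX/.OO
[OXO/.XX/.O.] X move#2: (1,0):+1/OXO/XXX/.O.*, (2,0):+1/OXO/.XX/XO., (2,2):+1/OXO/.XX/.OX
[OXO/XXX/.O.] O move#3: (2,0):-1/OXO/XXX/OO.*, (2,2):-1/OXO/XXX/.OO
[OXO/XXX/OO.] X move#4: (2,2):+1/OXO/XXX/OOX*
[OXO/XXX/OOX] end (terminal -1, O#5); searched OX./.XX/.O. to 8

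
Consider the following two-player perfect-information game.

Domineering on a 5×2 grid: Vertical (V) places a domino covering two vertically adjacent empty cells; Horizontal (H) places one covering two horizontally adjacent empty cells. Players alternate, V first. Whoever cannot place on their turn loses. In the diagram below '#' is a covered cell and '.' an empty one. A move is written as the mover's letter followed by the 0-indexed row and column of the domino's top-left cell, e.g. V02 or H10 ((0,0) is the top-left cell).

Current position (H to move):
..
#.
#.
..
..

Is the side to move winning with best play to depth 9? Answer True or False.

p1 H@[../#./#./../..]: H00[##/#./#./../..]-1 H30[../#./#./##/..]+1* H40[../#./#./../##]+1
p2 V@[../#./#./##/..]: V01[.#/##/#./##/..]-1* V11[../##/##/##/..]-1
p3 H@[.#/##/#./##/..]: H40[.#/##/#./##/##]+1*
p4 V@[.#/##/#./##/##] terminal -1; root [../#./#./../..] d9

H winning at [../#./#./../..]: True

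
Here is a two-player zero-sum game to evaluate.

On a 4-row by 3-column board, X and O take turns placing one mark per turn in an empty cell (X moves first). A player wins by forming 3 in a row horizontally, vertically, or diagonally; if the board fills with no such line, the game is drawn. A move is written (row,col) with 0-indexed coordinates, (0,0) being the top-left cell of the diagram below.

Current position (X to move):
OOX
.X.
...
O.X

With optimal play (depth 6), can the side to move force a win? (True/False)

ply 1, X at OOX/.X./.../O.X | (1,0)=+1→OOX/XX./.../O.X*; (1,2)=+1→OOX/.XX/.../O.X; (2,0)=+1→OOX/.X./X../O.X; (2,1)=+1→OOX/.X./.X./O.X; (2,2)=+1→OOX/.X./..X/O.X; (3,1)=+1→OOX/.X./.../OXX
ply 2, O at OOX/XX./.../O.X | (1,2)=-1→OOX/XXO/.../O.X*; (2,0)=-1→OOX/XX./O../O.X; (2,1)=-1→OOX/XX./.O./O.X; (2,2)=-1→OOX/XX./..O/O.X; (3,1)=-1→OOX/XX./.../OOX
ply 3, X at OOX/XXO/.../O.X | (2,0)=+1→OOX/XXO/X../O.X*; (2,1)=+1→OOX/XXO/.X./O.X; (2,2)=-1→OOX/XXO/..X/O.X; (3,1)=-1→OOX/XXO/.../OXX
ply 4: OOX/XXO/X../O.X is terminal -1 (O); from OOX/.X./.../O.X depth 6

X winning at [OOX/.X./.../O.X]: True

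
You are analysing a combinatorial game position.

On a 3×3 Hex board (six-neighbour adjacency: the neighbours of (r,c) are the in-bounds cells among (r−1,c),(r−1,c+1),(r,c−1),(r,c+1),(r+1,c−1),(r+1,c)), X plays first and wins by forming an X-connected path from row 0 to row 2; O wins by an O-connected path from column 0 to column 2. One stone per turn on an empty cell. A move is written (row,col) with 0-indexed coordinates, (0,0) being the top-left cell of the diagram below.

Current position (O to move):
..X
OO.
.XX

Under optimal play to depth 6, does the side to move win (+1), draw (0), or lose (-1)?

[..X/OO./.XX] O move#1: (0,0):-1/O.X/OO./.XX, (0,1):-1/.OX/OO./.XX, (1,2):+1/..X/OOO/.XX*, (2,0):-1/..X/OO./OXX
[..X/OOO/.XX] end (terminal -1, X#2); searched ..X/OO./.XX to 6

value(..X/OO./.XX, O) = +1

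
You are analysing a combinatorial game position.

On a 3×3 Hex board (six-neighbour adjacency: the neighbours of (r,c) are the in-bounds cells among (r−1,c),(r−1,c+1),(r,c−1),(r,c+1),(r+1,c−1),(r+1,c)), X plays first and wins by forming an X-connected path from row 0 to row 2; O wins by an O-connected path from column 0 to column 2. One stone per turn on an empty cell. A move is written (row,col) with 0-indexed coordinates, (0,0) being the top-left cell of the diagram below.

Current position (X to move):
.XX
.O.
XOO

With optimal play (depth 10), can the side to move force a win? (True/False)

X winning at [.XX/.O./XOO]: True

ply 1, X at .XX/.O./XOO | (0,0)=-1→XXX/.O./XOO; (1,0)=+1→.XX/XO./XOO*; (1,2)=-1→.XX/.OX/XOO
ply 2: .XX/XO./XOO is terminal -1 (O); from .XX/.O./XOO depth 10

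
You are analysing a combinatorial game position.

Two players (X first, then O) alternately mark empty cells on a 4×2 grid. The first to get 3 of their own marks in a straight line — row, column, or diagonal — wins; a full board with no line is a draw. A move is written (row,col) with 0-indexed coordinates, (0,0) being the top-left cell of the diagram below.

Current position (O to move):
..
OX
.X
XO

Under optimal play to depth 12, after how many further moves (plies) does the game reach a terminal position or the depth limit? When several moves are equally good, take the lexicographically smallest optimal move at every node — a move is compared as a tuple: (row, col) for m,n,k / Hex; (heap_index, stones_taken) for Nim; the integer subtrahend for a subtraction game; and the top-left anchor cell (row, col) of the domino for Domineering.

p1 O@[../OX/.X/XO]: (0,0)[O./OX/.X/XO]-1 (0,1)[.O/OX/.X/XO]+0* (2,0)[../OX/OX/XO]-1
p2 X@[.O/OX/.X/XO]: (0,0)[XO/OX/.X/XO]+0* (2,0)[.O/OX/XX/XO]+0
p3 O@[XO/OX/.X/XO]: (2,0)[XO/OX/OX/XO]+0*
p4 X@[XO/OX/OX/XO] terminal +0; root [../OX/.X/XO] d12

PV length from [../OX/.X/XO]: 3 plies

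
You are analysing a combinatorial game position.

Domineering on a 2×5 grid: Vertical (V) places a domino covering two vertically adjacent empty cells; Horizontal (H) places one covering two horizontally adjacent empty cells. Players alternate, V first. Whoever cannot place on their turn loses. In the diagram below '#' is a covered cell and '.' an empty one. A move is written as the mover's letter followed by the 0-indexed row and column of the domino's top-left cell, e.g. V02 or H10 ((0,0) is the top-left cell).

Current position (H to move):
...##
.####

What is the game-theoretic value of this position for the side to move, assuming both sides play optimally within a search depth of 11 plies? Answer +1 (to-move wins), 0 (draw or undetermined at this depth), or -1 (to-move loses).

value(...##/.####, H) = +1

p1 H@[...##/.####]: H00[##.##/.####]+1* H01[.####/.####]-1
p2 V@[##.##/.####] terminal -1; root [...##/.####] d11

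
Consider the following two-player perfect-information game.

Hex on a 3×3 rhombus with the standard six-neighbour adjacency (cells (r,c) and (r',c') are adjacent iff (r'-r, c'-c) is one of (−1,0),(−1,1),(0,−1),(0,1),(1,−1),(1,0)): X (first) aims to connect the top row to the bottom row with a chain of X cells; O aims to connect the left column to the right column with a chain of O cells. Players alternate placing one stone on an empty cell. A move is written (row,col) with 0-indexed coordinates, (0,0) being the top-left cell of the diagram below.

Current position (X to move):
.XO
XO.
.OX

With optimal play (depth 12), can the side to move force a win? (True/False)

ply 1, X at .XO/XO./.OX | (0,0)=-1→XXO/XO./.OX; (1,2)=-1→.XO/XOX/.OX; (2,0)=+1→.XO/XO./XOX*
ply 2: .XO/XO./XOX is terminal -1 (O); from .XO/XO./.OX depth 12

X winning at [.XO/XO./.OX]: True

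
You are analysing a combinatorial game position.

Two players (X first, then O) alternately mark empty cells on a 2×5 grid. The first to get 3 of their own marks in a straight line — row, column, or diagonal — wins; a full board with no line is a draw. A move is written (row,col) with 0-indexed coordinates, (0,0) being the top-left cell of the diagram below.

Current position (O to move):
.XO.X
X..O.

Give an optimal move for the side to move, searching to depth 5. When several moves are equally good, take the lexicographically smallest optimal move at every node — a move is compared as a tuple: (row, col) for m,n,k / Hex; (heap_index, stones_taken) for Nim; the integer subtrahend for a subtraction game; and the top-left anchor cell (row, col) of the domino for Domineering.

ply 1, O at .XO.X/X..O. | (0,0)=+0→OXO.X/X..O.; (0,3)=+0→.XOOX/X..O.; (1,1)=+0→.XO.X/XO.O.; (1,2)=+1→.XO.X/X.OO.*; (1,4)=+0→.XO.X/X..OO
ply 2, X at .XO.X/X.OO. | (0,0)=-1→XXO.X/X.OO.*; (0,3)=-1→.XOXX/X.OO.; (1,1)=-1→.XO.X/XXOO.; (1,4)=-1→.XO.X/X.OOX
ply 3, O at XXO.X/X.OO. | (0,3)=+1→XXOOX/X.OO.*; (1,1)=+1→XXO.X/XOOO.; (1,4)=+1→XXO.X/X.OOO
ply 4, X at XXOOX/X.OO. | (1,1)=-1→XXOOX/XXOO.*; (1,4)=-1→XXOOX/X.OOX
ply 5, O at XXOOX/XXOO. | (1,4)=+1→XXOOX/XXOOO*
ply 6: XXOOX/XXOOO is terminal -1 (X); from .XO.X/X..O. depth 5

O's best at [.XO.X/X..O.]: (1,2)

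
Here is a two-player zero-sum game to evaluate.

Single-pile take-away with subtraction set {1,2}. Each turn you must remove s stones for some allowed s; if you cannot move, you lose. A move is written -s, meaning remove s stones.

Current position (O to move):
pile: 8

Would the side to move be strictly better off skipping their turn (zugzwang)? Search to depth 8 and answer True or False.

zugzwang(8, O) = False

ply 1, O at 8 | -1=-1→7; -2=+1→6*
ply 2, X at 6 | -1=-1→5*; -2=-1→4
ply 3, O at 5 | -1=-1→4; -2=+1→3*
ply 4, X at 3 | -1=-1→2*; -2=-1→1
ply 5, O at 2 | -1=-1→1; -2=+1→0*
ply 6: 0 is terminal -1 (X); from 8 depth 8
pass branch (X moves first from the same position):
  | ply 1, X at 8 | -1=-1→7; -2=+1→6*
  | ply 2, O at 6 | -1=-1→5*; -2=-1→4
  | ply 3, X at 5 | -1=-1→4; -2=+1→3*
  | ply 4, O at 3 | -1=-1→2*; -2=-1→1
  | ply 5, X at 2 | -1=-1→1; -2=+1→0*
  | ply 6: 0 is terminal -1 (O); from 8 depth 8
O moving scores +1; O passing scores -1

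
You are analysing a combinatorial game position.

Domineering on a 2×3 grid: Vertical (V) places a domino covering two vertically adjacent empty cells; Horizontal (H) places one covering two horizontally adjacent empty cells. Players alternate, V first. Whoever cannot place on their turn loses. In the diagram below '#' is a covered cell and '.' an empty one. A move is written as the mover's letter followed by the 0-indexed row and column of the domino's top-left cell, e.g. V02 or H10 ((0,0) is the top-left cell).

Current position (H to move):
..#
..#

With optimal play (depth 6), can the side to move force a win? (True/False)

[..#/..#] H move#1: H00:+1/###/..#*, H10:+1/..#/###
[###/..#] end (terminal -1, V#2); searched ..#/..# to 6

H winning at [..#/..#]: True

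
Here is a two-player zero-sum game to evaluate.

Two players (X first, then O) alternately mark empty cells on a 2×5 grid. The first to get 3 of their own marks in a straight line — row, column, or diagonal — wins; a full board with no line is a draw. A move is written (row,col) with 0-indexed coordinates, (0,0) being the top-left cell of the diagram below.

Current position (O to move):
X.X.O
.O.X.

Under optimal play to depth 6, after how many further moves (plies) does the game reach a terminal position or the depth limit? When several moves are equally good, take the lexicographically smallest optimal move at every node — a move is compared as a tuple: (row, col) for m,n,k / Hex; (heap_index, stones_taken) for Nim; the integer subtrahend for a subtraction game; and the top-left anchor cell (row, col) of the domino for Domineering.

PV length from [X.X.O/.O.X.]: 5 plies

[X.X.O/.O.X.] O move#1: (0,1):+0/XOX.O/.O.X.*, (0,3):-1/X.XOO/.O.X., (1,0):-1/X.X.O/OO.X., (1,2):-1/X.X.O/.OOX., (1,4):-1/X.X.O/.O.XO
[XOX.O/.O.X.] X move#2: (0,3):+0/XOXXO/.O.X.*, (1,0):+0/XOX.O/XO.X., (1,2):+0/XOX.O/.OXX., (1,4):+0/XOX.O/.O.XX
[XOXXO/.O.X.] O move#3: (1,0):+0/XOXXO/OO.X.*, (1,2):+0/XOXXO/.OOX., (1,4):+0/XOXXO/.O.XO
[XOXXO/OO.X.] X move#4: (1,2):+0/XOXXO/OOXX.*, (1,4):-1/XOXXO/OO.XX
[XOXXO/OOXX.] O move#5: (1,4):+0/XOXXO/OOXXO*
[XOXXO/OOXXO] end (terminal +0, X#6); searched X.X.O/.O.X. to 6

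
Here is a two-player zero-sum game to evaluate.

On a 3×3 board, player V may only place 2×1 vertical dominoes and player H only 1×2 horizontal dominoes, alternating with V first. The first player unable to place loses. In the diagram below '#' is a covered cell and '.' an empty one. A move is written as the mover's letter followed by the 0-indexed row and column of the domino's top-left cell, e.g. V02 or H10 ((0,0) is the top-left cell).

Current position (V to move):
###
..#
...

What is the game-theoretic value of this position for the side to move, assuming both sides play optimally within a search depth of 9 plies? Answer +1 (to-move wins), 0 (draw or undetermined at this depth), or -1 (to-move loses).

[###/..#/...] V move#1: V10:-1/###/#.#/#.., V11:+1/###/.##/.#.*
[###/.##/.#.] end (terminal -1, H#2); searched ###/..#/... to 9

value(###/..#/..., V) = +1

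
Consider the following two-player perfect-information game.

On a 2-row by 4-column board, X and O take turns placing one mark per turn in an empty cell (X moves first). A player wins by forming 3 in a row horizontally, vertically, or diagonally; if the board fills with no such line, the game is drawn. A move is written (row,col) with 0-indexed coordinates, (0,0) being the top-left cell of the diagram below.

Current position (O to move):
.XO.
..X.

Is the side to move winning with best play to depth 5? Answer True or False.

O winning at [.XO./..X.]: False

ply 1, O at .XO./..X. | (0,0)=-1→OXO./..X.; (0,3)=-1→.XOO/..X.; (1,0)=+0→.XO./O.X.*; (1,1)=+0→.XO./.OX.; (1,3)=+0→.XO./..XO
ply 2, X at .XO./O.X. | (0,0)=+0→XXO./O.X.*; (0,3)=+0→.XOX/O.X.; (1,1)=+0→.XO./OXX.; (1,3)=+0→.XO./O.XX
ply 3, O at XXO./O.X. | (0,3)=+0→XXOO/O.X.*; (1,1)=+0→XXO./OOX.; (1,3)=+0→XXO./O.XO
ply 4, X at XXOO/O.X. | (1,1)=+0→XXOO/OXX.*; (1,3)=+0→XXOO/O.XX
ply 5, O at XXOO/OXX. | (1,3)=+0→XXOO/OXXO*
ply 6: XXOO/OXXO is terminal +0 (X); from .XO./..X. depth 5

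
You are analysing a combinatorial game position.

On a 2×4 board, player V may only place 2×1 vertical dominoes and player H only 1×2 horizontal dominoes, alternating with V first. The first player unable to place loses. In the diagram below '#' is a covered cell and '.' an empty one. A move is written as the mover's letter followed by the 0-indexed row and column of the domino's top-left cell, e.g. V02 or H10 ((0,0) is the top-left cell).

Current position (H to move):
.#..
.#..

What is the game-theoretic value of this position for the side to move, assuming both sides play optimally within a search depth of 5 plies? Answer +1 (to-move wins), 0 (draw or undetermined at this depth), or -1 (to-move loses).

p1 H@[.#../.#..]: H02[.###/.#..]+1* H12[.#../.###]+1
p2 V@[.###/.#..]: V00[####/##..]-1*
p3 H@[####/##..]: H12[####/####]+1*
p4 V@[####/####] terminal -1; root [.#../.#..] d5

value(.#../.#.., H) = +1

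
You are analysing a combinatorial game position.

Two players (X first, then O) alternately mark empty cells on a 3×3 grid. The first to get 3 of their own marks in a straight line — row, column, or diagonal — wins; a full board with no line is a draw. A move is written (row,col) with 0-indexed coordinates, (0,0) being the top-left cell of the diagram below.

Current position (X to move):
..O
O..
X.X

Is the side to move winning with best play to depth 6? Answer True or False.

X winning at [..O/O../X.X]: True

ply 1, X at ..O/O../X.X | (0,0)=+1→X.O/O../X.X*; (0,1)=+0→.XO/O../X.X; (1,1)=+1→..O/OX./X.X; (1,2)=+0→..O/O.X/X.X; (2,1)=+1→..O/O../XXX
ply 2, O at X.O/O../X.X | (0,1)=-1→XOO/O../X.X*; (1,1)=-1→X.O/OO./X.X; (1,2)=-1→X.O/O.O/X.X; (2,1)=-1→X.O/O../XOX
ply 3, X at XOO/O../X.X | (1,1)=+1→XOO/OX./X.X*; (1,2)=+1→XOO/O.X/X.X; (2,1)=+1→XOO/O../XXX
ply 4: XOO/OX./X.X is terminal -1 (O); from ..O/O../X.X depth 6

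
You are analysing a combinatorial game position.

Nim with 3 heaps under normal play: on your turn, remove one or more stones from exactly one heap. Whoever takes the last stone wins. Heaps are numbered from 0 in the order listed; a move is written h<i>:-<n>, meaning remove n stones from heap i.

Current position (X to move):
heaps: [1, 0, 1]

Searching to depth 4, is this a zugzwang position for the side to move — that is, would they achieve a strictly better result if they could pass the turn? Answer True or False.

p1 X@[(1,0,1)]: h0:-1[(0,0,1)]-1* h2:-1[(1,0,0)]-1
p2 O@[(0,0,1)]: h2:-1[(0,0,0)]+1*
p3 X@[(0,0,0)] terminal -1; root [(1,0,1)] d4
if X skipped the turn, O would face:
~ p1 O@[(1,0,1)]: h0:-1[(0,0,1)]-1* h2:-1[(1,0,0)]-1
~ p2 X@[(0,0,1)]: h2:-1[(0,0,0)]+1*
~ p3 O@[(0,0,0)] terminal -1; root [(1,0,1)] d4
compare (X): move=-1 vs pass=+1

zugzwang((1,0,1), X) = True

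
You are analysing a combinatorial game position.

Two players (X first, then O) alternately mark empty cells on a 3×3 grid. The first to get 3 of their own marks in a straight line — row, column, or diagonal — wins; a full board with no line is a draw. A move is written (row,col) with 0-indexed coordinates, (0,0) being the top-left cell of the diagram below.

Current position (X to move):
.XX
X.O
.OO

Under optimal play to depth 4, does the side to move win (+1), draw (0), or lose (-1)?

[.XX/X.O/.OO] X move#1: (0,0):+1/XXX/X.O/.OO*, (1,1):-1/.XX/XXO/.OO, (2,0):+1/.XX/X.O/XOO
[XXX/X.O/.OO] end (terminal -1, O#2); searched .XX/X.O/.OO to 4

value(.XX/X.O/.OO, X) = +1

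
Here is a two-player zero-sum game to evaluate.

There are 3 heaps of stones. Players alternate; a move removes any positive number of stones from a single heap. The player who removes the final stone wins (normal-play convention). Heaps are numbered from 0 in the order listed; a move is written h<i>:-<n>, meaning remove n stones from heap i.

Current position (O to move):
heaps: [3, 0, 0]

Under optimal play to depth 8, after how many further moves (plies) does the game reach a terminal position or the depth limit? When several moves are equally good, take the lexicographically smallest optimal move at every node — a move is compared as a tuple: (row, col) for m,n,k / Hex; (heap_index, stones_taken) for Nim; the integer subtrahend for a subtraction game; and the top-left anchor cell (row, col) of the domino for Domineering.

p1 O@[(3,0,0)]: h0:-1[(2,0,0)]-1 h0:-2[(1,0,0)]-1 h0:-3[(0,0,0)]+1*
p2 X@[(0,0,0)] terminal -1; root [(3,0,0)] d8

PV length from [(3,0,0)]: 1 ply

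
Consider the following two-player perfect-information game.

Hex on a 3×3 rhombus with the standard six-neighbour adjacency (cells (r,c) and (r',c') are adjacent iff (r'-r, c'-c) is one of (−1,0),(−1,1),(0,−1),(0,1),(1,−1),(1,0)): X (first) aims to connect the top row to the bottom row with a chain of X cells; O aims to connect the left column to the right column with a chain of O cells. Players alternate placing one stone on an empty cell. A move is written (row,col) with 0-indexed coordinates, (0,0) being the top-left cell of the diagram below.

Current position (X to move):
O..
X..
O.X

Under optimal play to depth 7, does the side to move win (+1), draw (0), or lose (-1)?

[O../X../O.X] X move#1: (0,1):-1/OX./X../O.X, (0,2):-1/O.X/X../O.X, (1,1):+1/O../XX./O.X*, (1,2):-1/O../X.X/O.X, (2,1):-1/O../X../OXX
[O../XX./O.X] O move#2: (0,1):-1/OO./XX./O.X*, (0,2):-1/O.O/XX./O.X, (1,2):-1/O../XXO/O.X, (2,1):-1/O../XX./OOX
[OO./XX./O.X] X move#3: (0,2):+1/OOX/XX./O.X*, (1,2):-1/OO./XXX/O.X, (2,1):-1/OO./XX./OXX
[OOX/XX./O.X] O move#4: (1,2):-1/OOX/XXO/O.X*, (2,1):-1/OOX/XX./OOX
[OOX/XXO/O.X] X move#5: (2,1):+1/OOX/XXO/OXX*
[OOX/XXO/OXX] end (terminal -1, O#6); searched O../X../O.X to 7

value(O../X../O.X, X) = +1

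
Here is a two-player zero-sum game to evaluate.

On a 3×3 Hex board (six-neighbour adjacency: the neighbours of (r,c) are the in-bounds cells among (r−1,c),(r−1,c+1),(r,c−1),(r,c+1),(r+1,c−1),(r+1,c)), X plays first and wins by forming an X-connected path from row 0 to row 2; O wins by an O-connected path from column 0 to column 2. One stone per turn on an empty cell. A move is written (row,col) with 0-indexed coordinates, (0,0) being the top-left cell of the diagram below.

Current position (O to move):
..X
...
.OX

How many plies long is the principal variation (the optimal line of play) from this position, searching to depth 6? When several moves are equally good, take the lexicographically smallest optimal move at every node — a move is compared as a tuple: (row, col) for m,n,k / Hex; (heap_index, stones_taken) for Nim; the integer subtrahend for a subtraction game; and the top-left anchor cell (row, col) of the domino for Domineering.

[..X/.../.OX] O move#1: (0,0):-1/O.X/.../.OX*, (0,1):-1/.OX/.../.OX, (1,0):-1/..X/O../.OX, (1,1):-1/..X/.O./.OX, (1,2):-1/..X/..O/.OX, (2,0):-1/..X/.../OOX
[O.X/.../.OX] X move#2: (0,1):+1/OXX/.../.OX*, (1,0):+1/O.X/X../.OX, (1,1):+1/O.X/.X./.OX, (1,2):+1/O.X/..X/.OX, (2,0):+1/O.X/.../XOX
[OXX/.../.OX] O move#3: (1,0):-1/OXX/O../.OX*, (1,1):-1/OXX/.O./.OX, (1,2):-1/OXX/..O/.OX, (2,0):-1/OXX/.../OOX
[OXX/O../.OX] X move#4: (1,1):+1/OXX/OX./.OX*, (1,2):+1/OXX/O.X/.OX, (2,0):+1/OXX/O../XOX
[OXX/OX./.OX] O move#5: (1,2):-1/OXX/OXO/.OX*, (2,0):-1/OXX/OX./OOX
[OXX/OXO/.OX] X move#6: (2,0):+1/OXX/OXO/XOX*
[OXX/OXO/XOX] end (terminal -1, O#7); searched ..X/.../.OX to 6

PV length from [..X/.../.OX]: 6 plies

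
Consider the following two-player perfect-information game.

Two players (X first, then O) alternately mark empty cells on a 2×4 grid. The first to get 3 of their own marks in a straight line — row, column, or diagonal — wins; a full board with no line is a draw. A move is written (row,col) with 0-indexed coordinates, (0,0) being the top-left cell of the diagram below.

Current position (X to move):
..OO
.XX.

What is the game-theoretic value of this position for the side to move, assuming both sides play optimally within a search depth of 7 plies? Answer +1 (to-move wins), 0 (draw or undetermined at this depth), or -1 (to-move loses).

[..OO/.XX.] X move#1: (0,0):-1/X.OO/.XX., (0,1):+1/.XOO/.XX.*, (1,0):+1/..OO/XXX., (1,3):+1/..OO/.XXX
[.XOO/.XX.] O move#2: (0,0):-1/OXOO/.XX.*, (1,0):-1/.XOO/OXX., (1,3):-1/.XOO/.XXO
[OXOO/.XX.] X move#3: (1,0):+1/OXOO/XXX.*, (1,3):+1/OXOO/.XXX
[OXOO/XXX.] end (terminal -1, O#4); searched ..OO/.XX. to 7

value(..OO/.XX., X) = +1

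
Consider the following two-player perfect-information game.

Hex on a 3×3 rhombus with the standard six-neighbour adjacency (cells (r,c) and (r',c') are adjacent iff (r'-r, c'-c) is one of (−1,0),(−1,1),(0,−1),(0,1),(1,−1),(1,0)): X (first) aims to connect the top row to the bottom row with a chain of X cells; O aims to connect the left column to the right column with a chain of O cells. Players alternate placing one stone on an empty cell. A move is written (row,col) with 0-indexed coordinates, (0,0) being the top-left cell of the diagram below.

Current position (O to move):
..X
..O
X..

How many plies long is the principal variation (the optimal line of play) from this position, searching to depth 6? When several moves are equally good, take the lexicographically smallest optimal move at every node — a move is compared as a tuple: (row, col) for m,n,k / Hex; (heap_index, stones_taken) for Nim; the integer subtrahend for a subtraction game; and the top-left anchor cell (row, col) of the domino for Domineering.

PV length from [..X/..O/X..]: 4 plies

p1 O@[..X/..O/X..]: (0,0)[O.X/..O/X..]-1* (0,1)[.OX/..O/X..]-1 (1,0)[..X/O.O/X..]-1 (1,1)[..X/.OO/X..]-1 (2,1)[..X/..O/XO.]-1 (2,2)[..X/..O/X.O]-1
p2 X@[O.X/..O/X..]: (0,1)[OXX/..O/X..]+1* (1,0)[O.X/X.O/X..]+1 (1,1)[O.X/.XO/X..]+1 (2,1)[O.X/..O/XX.]-1 (2,2)[O.X/..O/X.X]-1
p3 O@[OXX/..O/X..]: (1,0)[OXX/O.O/X..]-1* (1,1)[OXX/.OO/X..]-1 (2,1)[OXX/..O/XO.]-1 (2,2)[OXX/..O/X.O]-1
p4 X@[OXX/O.O/X..]: (1,1)[OXX/OXO/X..]+1* (2,1)[OXX/O.O/XX.]-1 (2,2)[OXX/O.O/X.X]-1
p5 O@[OXX/OXO/X..] terminal -1; root [..X/..O/X..] d6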